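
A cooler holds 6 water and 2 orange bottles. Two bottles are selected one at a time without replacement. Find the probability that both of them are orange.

1/28

P(every draw is orange) = 2/8 × 1/7 = 2/56 = 1/28.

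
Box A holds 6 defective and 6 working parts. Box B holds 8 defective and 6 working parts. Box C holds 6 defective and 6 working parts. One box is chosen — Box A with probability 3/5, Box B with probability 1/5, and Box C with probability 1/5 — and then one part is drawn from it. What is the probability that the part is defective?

From Box A: P(defective) = 6/12.
From Box B: P(defective) = 8/14.
From Box C: P(defective) = 6/12.
Total probability = (3/5)(6/12) + (1/5)(8/14) + (1/5)(6/12) = 18/35.

18/35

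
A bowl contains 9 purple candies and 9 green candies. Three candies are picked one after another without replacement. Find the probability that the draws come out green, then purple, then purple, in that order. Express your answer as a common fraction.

Multiply the probability of each draw given the previous ones:
P = 9/18 × 9/17 × 8/16 = 648/4896 = 9/68.

9/68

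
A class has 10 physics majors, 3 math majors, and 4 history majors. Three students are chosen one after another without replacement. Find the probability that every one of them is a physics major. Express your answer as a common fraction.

P(every draw is a physics major) = 10/17 × 9/16 × 8/15 = 720/4080 = 3/17.

3/17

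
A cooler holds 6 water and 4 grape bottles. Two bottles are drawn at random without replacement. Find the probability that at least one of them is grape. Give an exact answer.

P(no grape) = 6/10 × 5/9 = 30/90 = 1/3.
P(at least one) = 1 − 1/3 = 2/3.

2/3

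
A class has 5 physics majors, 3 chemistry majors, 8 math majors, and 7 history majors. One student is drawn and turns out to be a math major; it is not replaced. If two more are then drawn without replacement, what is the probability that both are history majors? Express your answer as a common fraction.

1/11

With the first student removed, 7 history majors remain out of 22.
P = 7/22 × 6/21 = 42/462 = 1/11.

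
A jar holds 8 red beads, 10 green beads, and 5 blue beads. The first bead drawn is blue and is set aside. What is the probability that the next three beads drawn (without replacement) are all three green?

6/77

With the first bead removed, 10 green remain out of 22.
P = 10/22 × 9/21 × 8/20 = 720/9240 = 6/77.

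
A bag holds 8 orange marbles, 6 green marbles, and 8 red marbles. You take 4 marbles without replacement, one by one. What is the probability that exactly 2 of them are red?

One ordering (red drawn first) has probability 8/22 × 7/21 × 14/20 × 13/19 = 10192/175560 = 182/3135.
There are C(4,2) = 6 such orderings, each equally likely, so P = 6 × 182/3135 = 364/1045.

364/1045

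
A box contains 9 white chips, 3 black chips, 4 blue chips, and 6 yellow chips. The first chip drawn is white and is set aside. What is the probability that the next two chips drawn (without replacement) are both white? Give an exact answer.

2/15

After the first draw, 8 of the remaining 21 chips are white.
P = 8/21 × 7/20 = 56/420 = 2/15.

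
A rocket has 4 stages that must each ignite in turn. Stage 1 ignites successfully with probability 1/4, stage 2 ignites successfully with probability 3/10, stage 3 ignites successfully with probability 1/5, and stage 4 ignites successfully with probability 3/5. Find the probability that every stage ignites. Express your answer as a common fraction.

9/1000

Each stage is reached only if all earlier stages succeed, so
P = 1/4 × 3/10 × 1/5 × 3/5 = 9/1000.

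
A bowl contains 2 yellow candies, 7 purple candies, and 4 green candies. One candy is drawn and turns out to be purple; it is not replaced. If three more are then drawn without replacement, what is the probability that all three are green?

1/55

With the first candy removed, 4 green remain out of 12.
P = 4/12 × 3/11 × 2/10 = 24/1320 = 1/55.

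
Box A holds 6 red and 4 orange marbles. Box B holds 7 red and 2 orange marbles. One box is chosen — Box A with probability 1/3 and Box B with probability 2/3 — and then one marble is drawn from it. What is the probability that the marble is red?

97/135

From Box A: P(red) = 6/10.
From Box B: P(red) = 7/9.
Total probability = (1/3)(6/10) + (2/3)(7/9) = 97/135.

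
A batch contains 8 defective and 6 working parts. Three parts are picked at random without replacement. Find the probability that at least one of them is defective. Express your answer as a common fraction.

86/91

P(no defective) = 6/14 × 5/13 × 4/12 = 120/2184 = 5/91.
P(at least one) = 1 − 5/91 = 86/91.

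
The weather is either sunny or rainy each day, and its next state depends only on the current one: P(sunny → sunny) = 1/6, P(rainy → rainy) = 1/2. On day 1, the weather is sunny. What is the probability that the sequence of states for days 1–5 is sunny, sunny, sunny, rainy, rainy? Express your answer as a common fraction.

5/432

Day 1 is given. For each transition, use the conditional probability from the current state:
P(sunny | sunny) = 1/6; P(sunny | sunny) = 1/6; P(rainy | sunny) = 5/6; P(rainy | rainy) = 1/2.
P = 1/6 × 1/6 × 5/6 × 1/2 = 5/432.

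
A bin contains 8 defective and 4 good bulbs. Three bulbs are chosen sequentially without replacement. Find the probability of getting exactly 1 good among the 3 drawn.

One ordering (good drawn first) has probability 4/12 × 8/11 × 7/10 = 224/1320 = 28/165.
There are C(3,1) = 3 such orderings, each equally likely, so P = 3 × 28/165 = 28/55.

28/55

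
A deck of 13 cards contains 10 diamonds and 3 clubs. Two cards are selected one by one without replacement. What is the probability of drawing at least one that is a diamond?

25/26

P(no diamonds) = 3/13 × 2/12 = 6/156 = 1/26.
P(at least one) = 1 − 1/26 = 25/26.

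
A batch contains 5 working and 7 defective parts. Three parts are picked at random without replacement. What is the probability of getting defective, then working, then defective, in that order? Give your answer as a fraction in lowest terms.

7/44

Each draw changes the counts, so multiply the conditional probabilities along the sequence:
P = 7/12 × 5/11 × 6/10 = 210/1320 = 7/44.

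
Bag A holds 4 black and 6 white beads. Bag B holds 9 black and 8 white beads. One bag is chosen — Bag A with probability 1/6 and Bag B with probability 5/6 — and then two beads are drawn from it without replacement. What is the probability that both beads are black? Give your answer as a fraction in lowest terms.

From Bag A: P(both black) = (4/10)(3/9) = 2/15.
From Bag B: P(both black) = (9/17)(8/16) = 9/34.
Total probability = (1/6)(2/15) + (5/6)(9/34) = 743/3060.

743/3060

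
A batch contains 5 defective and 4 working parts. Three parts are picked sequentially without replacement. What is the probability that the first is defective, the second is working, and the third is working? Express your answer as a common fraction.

Each draw changes the counts, so multiply the conditional probabilities along the sequence:
P = 5/9 × 4/8 × 3/7 = 60/504 = 5/42.

5/42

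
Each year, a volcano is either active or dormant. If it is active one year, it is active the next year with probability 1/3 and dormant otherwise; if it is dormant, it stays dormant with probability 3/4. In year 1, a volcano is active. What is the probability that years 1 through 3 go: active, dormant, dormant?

Year 1 is given. For each transition, use the conditional probability from the current state:
P(dormant | active) = 2/3; P(dormant | dormant) = 3/4.
P = 2/3 × 3/4 = 6/12 = 1/2.

1/2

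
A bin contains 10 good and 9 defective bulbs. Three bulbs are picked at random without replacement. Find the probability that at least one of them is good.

295/323

P(no good) = 9/19 × 8/18 × 7/17 = 504/5814 = 28/323.
P(at least one) = 1 − 28/323 = 295/323.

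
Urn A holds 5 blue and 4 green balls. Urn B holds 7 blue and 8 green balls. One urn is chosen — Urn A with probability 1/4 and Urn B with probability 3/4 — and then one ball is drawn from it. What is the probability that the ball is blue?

22/45

From Urn A: P(blue) = 5/9.
From Urn B: P(blue) = 7/15.
Total probability = (1/4)(5/9) + (3/4)(7/15) = 22/45.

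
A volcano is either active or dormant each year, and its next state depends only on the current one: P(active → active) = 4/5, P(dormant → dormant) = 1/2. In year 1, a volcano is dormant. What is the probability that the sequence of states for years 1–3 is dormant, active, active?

Year 1 is given. For each transition, use the conditional probability from the current state:
P(active | dormant) = 1/2; P(active | active) = 4/5.
P = 1/2 × 4/5 = 4/10 = 2/5.

2/5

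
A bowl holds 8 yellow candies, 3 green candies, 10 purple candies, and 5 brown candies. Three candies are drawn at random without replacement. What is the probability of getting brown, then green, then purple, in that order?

1/104

Each draw changes the counts, so multiply the conditional probabilities along the sequence:
P = 5/26 × 3/25 × 10/24 = 150/15600 = 1/104.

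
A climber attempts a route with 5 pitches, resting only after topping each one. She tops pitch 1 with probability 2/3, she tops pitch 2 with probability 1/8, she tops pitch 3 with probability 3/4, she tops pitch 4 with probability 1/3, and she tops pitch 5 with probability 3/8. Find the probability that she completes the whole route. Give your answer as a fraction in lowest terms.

1/128

The events are sequential, so multiply the conditional probabilities:
P = 2/3 × 1/8 × 3/4 × 1/3 × 3/8 = 18/2304 = 1/128.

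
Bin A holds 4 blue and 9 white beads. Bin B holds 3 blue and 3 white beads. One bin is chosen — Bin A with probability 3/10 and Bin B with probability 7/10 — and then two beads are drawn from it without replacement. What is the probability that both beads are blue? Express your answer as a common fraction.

53/325

From Bin A: P(both blue) = (4/13)(3/12) = 1/13.
From Bin B: P(both blue) = (3/6)(2/5) = 1/5.
Total probability = (3/10)(1/13) + (7/10)(1/5) = 53/325.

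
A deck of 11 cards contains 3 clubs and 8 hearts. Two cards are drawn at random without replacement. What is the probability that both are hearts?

P(all hearts) = 8/11 × 7/10 = 56/110 = 28/55.

28/55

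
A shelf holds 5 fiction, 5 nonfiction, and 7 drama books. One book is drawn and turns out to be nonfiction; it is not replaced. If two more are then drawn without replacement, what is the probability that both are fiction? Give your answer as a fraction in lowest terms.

After the first draw, 5 of the remaining 16 books are fiction.
P = 5/16 × 4/15 = 20/240 = 1/12.

1/12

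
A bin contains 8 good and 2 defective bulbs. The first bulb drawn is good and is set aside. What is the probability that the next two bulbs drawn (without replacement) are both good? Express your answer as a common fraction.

7/12

After the first draw, 7 of the remaining 9 bulbs are good.
P = 7/9 × 6/8 = 42/72 = 7/12.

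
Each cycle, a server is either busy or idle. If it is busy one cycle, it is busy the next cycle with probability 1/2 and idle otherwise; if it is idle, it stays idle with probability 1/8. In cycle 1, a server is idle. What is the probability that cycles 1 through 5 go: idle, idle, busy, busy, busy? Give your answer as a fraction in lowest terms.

Cycle 1 is given. For each transition, use the conditional probability from the current state:
P(idle | idle) = 1/8; P(busy | idle) = 7/8; P(busy | busy) = 1/2; P(busy | busy) = 1/2.
P = 1/8 × 7/8 × 1/2 × 1/2 = 7/256.

7/256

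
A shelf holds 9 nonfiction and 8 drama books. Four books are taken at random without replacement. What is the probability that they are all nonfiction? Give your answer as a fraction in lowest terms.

P = 9/17 × 8/16 × 7/15 × 6/14 = 3024/57120 = 9/170.

9/170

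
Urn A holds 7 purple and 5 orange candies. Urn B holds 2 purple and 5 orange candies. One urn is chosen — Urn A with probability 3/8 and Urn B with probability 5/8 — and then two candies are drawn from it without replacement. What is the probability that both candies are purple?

551/3696

From Urn A: P(both purple) = (7/12)(6/11) = 7/22.
From Urn B: P(both purple) = (2/7)(1/6) = 1/21.
Total probability = (3/8)(7/22) + (5/8)(1/21) = 551/3696.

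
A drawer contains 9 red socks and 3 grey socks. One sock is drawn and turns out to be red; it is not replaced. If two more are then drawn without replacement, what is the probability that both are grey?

3/55

With the first sock removed, 3 grey remain out of 11.
P = 3/11 × 2/10 = 6/110 = 3/55.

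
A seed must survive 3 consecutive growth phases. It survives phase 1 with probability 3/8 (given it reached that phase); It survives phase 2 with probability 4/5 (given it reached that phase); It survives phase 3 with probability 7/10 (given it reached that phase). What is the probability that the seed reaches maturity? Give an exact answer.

The events are sequential, so multiply the conditional probabilities:
P = 3/8 × 4/5 × 7/10 = 84/400 = 21/100.

21/100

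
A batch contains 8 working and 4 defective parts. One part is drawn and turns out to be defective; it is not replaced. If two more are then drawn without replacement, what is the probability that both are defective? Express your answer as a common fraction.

3/55

After the first draw, 3 of the remaining 11 parts are defective.
P = 3/11 × 2/10 = 6/110 = 3/55.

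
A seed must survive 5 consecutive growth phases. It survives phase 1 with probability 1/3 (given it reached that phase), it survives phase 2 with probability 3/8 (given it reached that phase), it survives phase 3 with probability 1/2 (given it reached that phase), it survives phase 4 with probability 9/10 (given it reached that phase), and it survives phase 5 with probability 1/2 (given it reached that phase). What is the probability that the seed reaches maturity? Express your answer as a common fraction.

9/320

The events are sequential, so multiply the conditional probabilities:
P = 1/3 × 3/8 × 1/2 × 9/10 × 1/2 = 27/960 = 9/320.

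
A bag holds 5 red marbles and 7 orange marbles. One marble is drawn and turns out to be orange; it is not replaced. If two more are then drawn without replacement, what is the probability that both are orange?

After the first draw, 6 of the remaining 11 marbles are orange.
P = 6/11 × 5/10 = 30/110 = 3/11.

3/11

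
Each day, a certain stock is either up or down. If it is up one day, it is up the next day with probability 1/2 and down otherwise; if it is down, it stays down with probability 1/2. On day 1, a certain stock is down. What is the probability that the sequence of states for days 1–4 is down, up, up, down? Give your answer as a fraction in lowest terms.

Day 1 is given. For each transition, use the conditional probability from the current state:
P(up | down) = 1/2; P(up | up) = 1/2; P(down | up) = 1/2.
P = 1/2 × 1/2 × 1/2 = 1/8.

1/8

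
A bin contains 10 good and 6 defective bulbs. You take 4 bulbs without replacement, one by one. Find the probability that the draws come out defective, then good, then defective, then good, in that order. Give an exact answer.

Each draw changes the counts, so multiply the conditional probabilities along the sequence:
P = 6/16 × 10/15 × 5/14 × 9/13 = 2700/43680 = 45/728.

45/728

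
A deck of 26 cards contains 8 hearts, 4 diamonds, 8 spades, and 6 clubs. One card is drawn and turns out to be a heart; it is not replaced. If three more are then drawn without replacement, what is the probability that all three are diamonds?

With the first card removed, 4 diamonds remain out of 25.
P = 4/25 × 3/24 × 2/23 = 24/13800 = 1/575.

1/575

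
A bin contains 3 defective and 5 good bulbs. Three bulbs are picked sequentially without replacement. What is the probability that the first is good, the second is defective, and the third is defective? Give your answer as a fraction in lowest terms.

5/56

Chain rule:
P = 5/8 × 3/7 × 2/6 = 30/336 = 5/56.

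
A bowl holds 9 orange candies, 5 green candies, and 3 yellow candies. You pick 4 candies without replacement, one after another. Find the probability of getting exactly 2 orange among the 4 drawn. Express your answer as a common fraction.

One ordering (orange drawn first) has probability 9/17 × 8/16 × 8/15 × 7/14 = 4032/57120 = 6/85.
There are C(4,2) = 6 such orderings, each equally likely, so P = 6 × 6/85 = 36/85.

36/85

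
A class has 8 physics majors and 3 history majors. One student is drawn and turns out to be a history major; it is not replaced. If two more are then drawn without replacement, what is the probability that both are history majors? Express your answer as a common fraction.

1/45

With the first student removed, 2 history majors remain out of 10.
P = 2/10 × 1/9 = 2/90 = 1/45.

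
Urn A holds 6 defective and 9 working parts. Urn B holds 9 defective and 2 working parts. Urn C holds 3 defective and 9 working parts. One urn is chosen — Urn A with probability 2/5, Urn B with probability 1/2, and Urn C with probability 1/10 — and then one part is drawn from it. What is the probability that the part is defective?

1307/2200

From Urn A: P(defective) = 6/15.
From Urn B: P(defective) = 9/11.
From Urn C: P(defective) = 3/12.
Total probability = (2/5)(6/15) + (1/2)(9/11) + (1/10)(3/12) = 1307/2200.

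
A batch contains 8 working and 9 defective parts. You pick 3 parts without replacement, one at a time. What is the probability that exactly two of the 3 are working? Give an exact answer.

One ordering (working drawn first) has probability 8/17 × 7/16 × 9/15 = 504/4080 = 21/170.
There are C(3,2) = 3 such orderings, each equally likely, so P = 3 × 21/170 = 63/170.

63/170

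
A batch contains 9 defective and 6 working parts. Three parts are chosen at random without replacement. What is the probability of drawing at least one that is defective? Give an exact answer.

87/91

P(no defective) = 6/15 × 5/14 × 4/13 = 120/2730 = 4/91.
P(at least one) = 1 − 4/91 = 87/91.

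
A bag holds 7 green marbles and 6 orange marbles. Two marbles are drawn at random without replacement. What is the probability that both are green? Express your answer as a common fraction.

7/26

P(all green) = 7/13 × 6/12 = 42/156 = 7/26.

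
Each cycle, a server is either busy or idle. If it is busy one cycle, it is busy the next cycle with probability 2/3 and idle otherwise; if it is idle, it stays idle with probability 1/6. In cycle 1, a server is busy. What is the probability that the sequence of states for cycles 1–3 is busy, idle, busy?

Cycle 1 is given. For each transition, use the conditional probability from the current state:
P(idle | busy) = 1/3; P(busy | idle) = 5/6.
P = 1/3 × 5/6 = 5/18.

5/18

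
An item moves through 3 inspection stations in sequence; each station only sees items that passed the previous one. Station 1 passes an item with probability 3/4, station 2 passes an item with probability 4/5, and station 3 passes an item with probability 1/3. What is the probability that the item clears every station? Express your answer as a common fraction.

The events are sequential, so multiply the conditional probabilities:
P = 3/4 × 4/5 × 1/3 = 12/60 = 1/5.

1/5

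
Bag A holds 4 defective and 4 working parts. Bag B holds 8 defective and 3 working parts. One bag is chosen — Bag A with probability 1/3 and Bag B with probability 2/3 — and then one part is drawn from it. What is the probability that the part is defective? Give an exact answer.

From Bag A: P(defective) = 4/8.
From Bag B: P(defective) = 8/11.
Total probability = (1/3)(4/8) + (2/3)(8/11) = 43/66.

43/66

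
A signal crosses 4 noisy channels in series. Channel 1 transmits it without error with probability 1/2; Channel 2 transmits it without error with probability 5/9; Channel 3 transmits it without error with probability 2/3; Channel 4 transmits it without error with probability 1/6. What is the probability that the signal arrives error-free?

Multiplying along the chain,
P = 1/2 × 5/9 × 2/3 × 1/6 = 10/324 = 5/162.

5/162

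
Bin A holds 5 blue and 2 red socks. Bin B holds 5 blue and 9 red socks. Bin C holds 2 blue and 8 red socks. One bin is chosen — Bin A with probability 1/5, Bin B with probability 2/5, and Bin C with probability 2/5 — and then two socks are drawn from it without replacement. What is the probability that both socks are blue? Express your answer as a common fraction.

3032/20475

From Bin A: P(both blue) = (5/7)(4/6) = 10/21.
From Bin B: P(both blue) = (5/14)(4/13) = 10/91.
From Bin C: P(both blue) = (2/10)(1/9) = 1/45.
Total probability = (1/5)(10/21) + (2/5)(10/91) + (2/5)(1/45) = 3032/20475.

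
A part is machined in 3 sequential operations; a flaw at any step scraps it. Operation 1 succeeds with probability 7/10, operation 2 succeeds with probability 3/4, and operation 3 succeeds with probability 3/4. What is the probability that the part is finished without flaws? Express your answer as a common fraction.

63/160

Each stage is reached only if all earlier stages succeed, so
P = 7/10 × 3/4 × 3/4 = 63/160.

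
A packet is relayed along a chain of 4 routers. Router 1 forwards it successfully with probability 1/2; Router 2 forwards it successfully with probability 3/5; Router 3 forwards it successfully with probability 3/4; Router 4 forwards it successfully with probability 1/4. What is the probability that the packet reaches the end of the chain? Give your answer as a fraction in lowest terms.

Each stage is reached only if all earlier stages succeed, so
P = 1/2 × 3/5 × 3/4 × 1/4 = 9/160.

9/160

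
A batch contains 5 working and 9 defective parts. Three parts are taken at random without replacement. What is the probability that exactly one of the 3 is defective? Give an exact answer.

One ordering (defective drawn first) has probability 9/14 × 5/13 × 4/12 = 180/2184 = 15/182.
There are C(3,1) = 3 such orderings, each equally likely, so P = 3 × 15/182 = 45/182.

45/182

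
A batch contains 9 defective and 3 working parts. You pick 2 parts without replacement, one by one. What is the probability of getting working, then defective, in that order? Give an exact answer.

Multiply the probability of each draw given the previous ones:
P = 3/12 × 9/11 = 27/132 = 9/44.

9/44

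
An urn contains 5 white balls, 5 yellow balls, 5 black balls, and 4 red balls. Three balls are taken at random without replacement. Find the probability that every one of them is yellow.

10/969

P(all yellow) = 5/19 × 4/18 × 3/17 = 60/5814 = 10/969.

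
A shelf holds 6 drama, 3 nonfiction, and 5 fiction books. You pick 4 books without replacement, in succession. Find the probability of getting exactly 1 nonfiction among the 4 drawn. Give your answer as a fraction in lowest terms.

One ordering (nonfiction drawn first) has probability 3/14 × 11/13 × 10/12 × 9/11 = 2970/24024 = 45/364.
There are C(4,1) = 4 such orderings, each equally likely, so P = 4 × 45/364 = 45/91.

45/91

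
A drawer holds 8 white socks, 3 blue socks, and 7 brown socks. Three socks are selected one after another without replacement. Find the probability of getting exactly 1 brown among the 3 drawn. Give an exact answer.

One ordering (brown drawn first) has probability 7/18 × 11/17 × 10/16 = 770/4896 = 385/2448.
There are C(3,1) = 3 such orderings, each equally likely, so P = 3 × 385/2448 = 385/816.

385/816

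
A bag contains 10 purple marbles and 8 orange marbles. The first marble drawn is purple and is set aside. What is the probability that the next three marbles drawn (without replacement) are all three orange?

After the first draw, 8 of the remaining 17 marbles are orange.
P = 8/17 × 7/16 × 6/15 = 336/4080 = 7/85.

7/85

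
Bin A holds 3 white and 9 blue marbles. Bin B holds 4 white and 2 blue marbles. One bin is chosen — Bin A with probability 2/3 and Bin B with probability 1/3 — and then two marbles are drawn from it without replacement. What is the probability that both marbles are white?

9/55

From Bin A: P(both white) = (3/12)(2/11) = 1/22.
From Bin B: P(both white) = (4/6)(3/5) = 2/5.
Total probability = (2/3)(1/22) + (1/3)(2/5) = 9/55.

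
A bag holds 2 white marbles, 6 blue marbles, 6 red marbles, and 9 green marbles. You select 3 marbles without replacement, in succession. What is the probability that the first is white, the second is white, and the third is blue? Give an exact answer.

Chain rule:
P = 2/23 × 1/22 × 6/21 = 12/10626 = 2/1771.

2/1771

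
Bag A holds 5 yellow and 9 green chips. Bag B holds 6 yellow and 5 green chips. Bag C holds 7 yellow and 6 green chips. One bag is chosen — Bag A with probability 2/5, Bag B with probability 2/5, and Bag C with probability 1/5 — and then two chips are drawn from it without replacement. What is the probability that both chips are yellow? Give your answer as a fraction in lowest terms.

From Bag A: P(both yellow) = (5/14)(4/13) = 10/91.
From Bag B: P(both yellow) = (6/11)(5/10) = 3/11.
From Bag C: P(both yellow) = (7/13)(6/12) = 7/26.
Total probability = (2/5)(10/91) + (2/5)(3/11) + (1/5)(7/26) = 2071/10010.

2071/10010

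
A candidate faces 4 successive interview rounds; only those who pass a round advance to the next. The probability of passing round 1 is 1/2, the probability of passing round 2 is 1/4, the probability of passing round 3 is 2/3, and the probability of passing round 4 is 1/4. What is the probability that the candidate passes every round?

The events are sequential, so multiply the conditional probabilities:
P = 1/2 × 1/4 × 2/3 × 1/4 = 2/96 = 1/48.

1/48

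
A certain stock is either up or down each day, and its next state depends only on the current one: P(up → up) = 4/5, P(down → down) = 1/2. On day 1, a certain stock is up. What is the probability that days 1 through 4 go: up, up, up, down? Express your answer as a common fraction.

Day 1 is given. For each transition, use the conditional probability from the current state:
P(up | up) = 4/5; P(up | up) = 4/5; P(down | up) = 1/5.
P = 4/5 × 4/5 × 1/5 = 16/125.

16/125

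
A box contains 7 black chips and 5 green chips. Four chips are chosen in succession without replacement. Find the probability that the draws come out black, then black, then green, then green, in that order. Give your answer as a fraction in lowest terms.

Chain rule:
P = 7/12 × 6/11 × 5/10 × 4/9 = 840/11880 = 7/99.

7/99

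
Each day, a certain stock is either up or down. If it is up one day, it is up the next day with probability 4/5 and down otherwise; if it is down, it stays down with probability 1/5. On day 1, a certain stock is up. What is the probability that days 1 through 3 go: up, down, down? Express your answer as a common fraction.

Day 1 is given. For each transition, use the conditional probability from the current state:
P(down | up) = 1/5; P(down | down) = 1/5.
P = 1/5 × 1/5 = 1/25.

1/25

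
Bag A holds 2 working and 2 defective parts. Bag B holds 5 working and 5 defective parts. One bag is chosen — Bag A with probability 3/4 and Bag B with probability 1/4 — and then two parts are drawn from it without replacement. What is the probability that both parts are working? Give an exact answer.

From Bag A: P(both working) = (2/4)(1/3) = 1/6.
From Bag B: P(both working) = (5/10)(4/9) = 2/9.
Total probability = (3/4)(1/6) + (1/4)(2/9) = 13/72.

13/72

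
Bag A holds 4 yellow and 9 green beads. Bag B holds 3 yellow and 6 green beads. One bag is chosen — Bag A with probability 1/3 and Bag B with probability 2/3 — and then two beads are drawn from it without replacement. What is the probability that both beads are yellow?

From Bag A: P(both yellow) = (4/13)(3/12) = 1/13.
From Bag B: P(both yellow) = (3/9)(2/8) = 1/12.
Total probability = (1/3)(1/13) + (2/3)(1/12) = 19/234.

19/234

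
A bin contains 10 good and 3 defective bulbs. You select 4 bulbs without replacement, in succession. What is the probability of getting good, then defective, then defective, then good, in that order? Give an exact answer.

Chain rule:
P = 10/13 × 3/12 × 2/11 × 9/10 = 540/17160 = 9/286.

9/286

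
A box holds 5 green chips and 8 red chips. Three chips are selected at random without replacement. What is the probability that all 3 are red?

28/143

P(all red) = 8/13 × 7/12 × 6/11 = 336/1716 = 28/143.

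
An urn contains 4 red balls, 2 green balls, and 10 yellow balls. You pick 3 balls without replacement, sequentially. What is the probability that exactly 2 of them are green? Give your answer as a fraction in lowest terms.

1/40

One ordering (green drawn first) has probability 2/16 × 1/15 × 14/14 = 28/3360 = 1/120.
There are C(3,2) = 3 such orderings, each equally likely, so P = 3 × 1/120 = 1/40.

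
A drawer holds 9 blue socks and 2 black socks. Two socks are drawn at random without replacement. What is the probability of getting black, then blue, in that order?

9/55

Multiply the probability of each draw given the previous ones:
P = 2/11 × 9/10 = 18/110 = 9/55.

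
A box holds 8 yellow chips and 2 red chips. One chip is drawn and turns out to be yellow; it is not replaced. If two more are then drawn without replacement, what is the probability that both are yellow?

7/12

With the first chip removed, 7 yellow remain out of 9.
P = 7/9 × 6/8 = 42/72 = 7/12.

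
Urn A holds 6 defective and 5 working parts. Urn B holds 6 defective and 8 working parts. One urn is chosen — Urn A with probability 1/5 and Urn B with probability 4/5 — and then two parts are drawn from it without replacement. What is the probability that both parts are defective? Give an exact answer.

933/5005

From Urn A: P(both defective) = (6/11)(5/10) = 3/11.
From Urn B: P(both defective) = (6/14)(5/13) = 15/91.
Total probability = (1/5)(3/11) + (4/5)(15/91) = 933/5005.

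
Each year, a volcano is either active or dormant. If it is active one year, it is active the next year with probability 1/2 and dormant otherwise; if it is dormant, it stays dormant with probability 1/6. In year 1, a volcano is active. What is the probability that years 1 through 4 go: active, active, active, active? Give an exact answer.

1/8

Year 1 is given. For each transition, use the conditional probability from the current state:
P(active | active) = 1/2; P(active | active) = 1/2; P(active | active) = 1/2.
P = 1/2 × 1/2 × 1/2 = 1/8.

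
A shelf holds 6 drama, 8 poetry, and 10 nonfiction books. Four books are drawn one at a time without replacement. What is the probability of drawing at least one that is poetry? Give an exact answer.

P(no poetry) = 16/24 × 15/23 × 14/22 × 13/21 = 43680/255024 = 130/759.
P(at least one) = 1 − 130/759 = 629/759.

629/759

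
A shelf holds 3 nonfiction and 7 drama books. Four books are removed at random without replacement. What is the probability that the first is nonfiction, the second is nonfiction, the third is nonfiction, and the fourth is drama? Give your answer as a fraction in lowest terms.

1/120

Each draw changes the counts, so multiply the conditional probabilities along the sequence:
P = 3/10 × 2/9 × 1/8 × 7/7 = 42/5040 = 1/120.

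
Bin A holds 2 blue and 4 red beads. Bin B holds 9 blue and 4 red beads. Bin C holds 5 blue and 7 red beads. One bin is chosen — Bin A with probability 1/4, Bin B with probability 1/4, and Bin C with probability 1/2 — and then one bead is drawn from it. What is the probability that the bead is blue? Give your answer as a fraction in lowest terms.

145/312

From Bin A: P(blue) = 2/6.
From Bin B: P(blue) = 9/13.
From Bin C: P(blue) = 5/12.
Total probability = (1/4)(2/6) + (1/4)(9/13) + (1/2)(5/12) = 145/312.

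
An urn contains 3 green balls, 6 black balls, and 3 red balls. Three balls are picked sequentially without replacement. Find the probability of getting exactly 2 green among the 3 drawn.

One ordering (green drawn first) has probability 3/12 × 2/11 × 9/10 = 54/1320 = 9/220.
There are C(3,2) = 3 such orderings, each equally likely, so P = 3 × 9/220 = 27/220.

27/220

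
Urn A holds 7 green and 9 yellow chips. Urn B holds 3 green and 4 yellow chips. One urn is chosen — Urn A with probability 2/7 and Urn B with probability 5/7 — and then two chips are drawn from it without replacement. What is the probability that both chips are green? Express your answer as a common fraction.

149/980

From Urn A: P(both green) = (7/16)(6/15) = 7/40.
From Urn B: P(both green) = (3/7)(2/6) = 1/7.
Total probability = (2/7)(7/40) + (5/7)(1/7) = 149/980.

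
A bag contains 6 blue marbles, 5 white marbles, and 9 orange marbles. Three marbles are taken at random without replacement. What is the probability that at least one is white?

137/228

P(no white) = 15/20 × 14/19 × 13/18 = 2730/6840 = 91/228.
P(at least one) = 1 − 91/228 = 137/228.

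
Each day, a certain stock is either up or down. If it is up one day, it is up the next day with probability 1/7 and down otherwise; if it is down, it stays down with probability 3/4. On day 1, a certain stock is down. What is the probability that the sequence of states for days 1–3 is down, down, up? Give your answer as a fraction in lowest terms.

Day 1 is given. For each transition, use the conditional probability from the current state:
P(down | down) = 3/4; P(up | down) = 1/4.
P = 3/4 × 1/4 = 3/16.

3/16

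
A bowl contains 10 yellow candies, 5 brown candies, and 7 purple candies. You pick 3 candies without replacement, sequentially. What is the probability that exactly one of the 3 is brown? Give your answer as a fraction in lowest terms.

One ordering (brown drawn first) has probability 5/22 × 17/21 × 16/20 = 1360/9240 = 34/231.
There are C(3,1) = 3 such orderings, each equally likely, so P = 3 × 34/231 = 34/77.

34/77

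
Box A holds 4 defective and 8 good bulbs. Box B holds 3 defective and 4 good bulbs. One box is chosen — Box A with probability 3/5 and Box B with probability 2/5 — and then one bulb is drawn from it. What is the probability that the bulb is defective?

13/35

From Box A: P(defective) = 4/12.
From Box B: P(defective) = 3/7.
Total probability = (3/5)(4/12) + (2/5)(3/7) = 13/35.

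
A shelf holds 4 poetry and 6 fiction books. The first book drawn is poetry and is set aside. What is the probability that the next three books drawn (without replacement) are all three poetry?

With the first book removed, 3 poetry remain out of 9.
P = 3/9 × 2/8 × 1/7 = 6/504 = 1/84.

1/84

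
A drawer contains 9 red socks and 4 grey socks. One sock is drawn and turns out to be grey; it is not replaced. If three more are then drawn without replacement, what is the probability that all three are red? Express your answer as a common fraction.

After the first draw, 9 of the remaining 12 socks are red.
P = 9/12 × 8/11 × 7/10 = 504/1320 = 21/55.

21/55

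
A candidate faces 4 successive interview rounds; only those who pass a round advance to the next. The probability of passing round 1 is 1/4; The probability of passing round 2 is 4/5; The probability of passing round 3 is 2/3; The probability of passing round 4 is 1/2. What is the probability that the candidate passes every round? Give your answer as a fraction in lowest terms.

1/15

Each stage is reached only if all earlier stages succeed, so
P = 1/4 × 4/5 × 2/3 × 1/2 = 8/120 = 1/15.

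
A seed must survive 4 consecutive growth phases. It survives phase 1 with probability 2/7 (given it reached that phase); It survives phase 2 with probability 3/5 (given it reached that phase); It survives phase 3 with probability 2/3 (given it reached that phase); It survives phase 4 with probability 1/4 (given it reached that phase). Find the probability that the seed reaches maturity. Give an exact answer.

1/35

The events are sequential, so multiply the conditional probabilities:
P = 2/7 × 3/5 × 2/3 × 1/4 = 12/420 = 1/35.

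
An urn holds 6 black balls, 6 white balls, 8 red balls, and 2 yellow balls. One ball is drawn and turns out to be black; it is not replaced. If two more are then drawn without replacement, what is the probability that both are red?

2/15

With the first ball removed, 8 red remain out of 21.
P = 8/21 × 7/20 = 56/420 = 2/15.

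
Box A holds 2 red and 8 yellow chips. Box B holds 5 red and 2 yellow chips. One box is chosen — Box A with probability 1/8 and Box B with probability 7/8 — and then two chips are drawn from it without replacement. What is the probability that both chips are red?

151/360

From Box A: P(both red) = (2/10)(1/9) = 1/45.
From Box B: P(both red) = (5/7)(4/6) = 10/21.
Total probability = (1/8)(1/45) + (7/8)(10/21) = 151/360.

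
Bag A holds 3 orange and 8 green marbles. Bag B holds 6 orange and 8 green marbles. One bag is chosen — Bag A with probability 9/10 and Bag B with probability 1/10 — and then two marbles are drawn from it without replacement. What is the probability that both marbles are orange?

From Bag A: P(both orange) = (3/11)(2/10) = 3/55.
From Bag B: P(both orange) = (6/14)(5/13) = 15/91.
Total probability = (9/10)(3/55) + (1/10)(15/91) = 1641/25025.

1641/25025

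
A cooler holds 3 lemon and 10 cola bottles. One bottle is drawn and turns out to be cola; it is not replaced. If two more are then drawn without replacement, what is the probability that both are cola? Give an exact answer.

6/11

After the first draw, 9 of the remaining 12 bottles are cola.
P = 9/12 × 8/11 = 72/132 = 6/11.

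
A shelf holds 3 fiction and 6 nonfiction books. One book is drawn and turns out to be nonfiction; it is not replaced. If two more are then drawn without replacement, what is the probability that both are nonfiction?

After the first draw, 5 of the remaining 8 books are nonfiction.
P = 5/8 × 4/7 = 20/56 = 5/14.

5/14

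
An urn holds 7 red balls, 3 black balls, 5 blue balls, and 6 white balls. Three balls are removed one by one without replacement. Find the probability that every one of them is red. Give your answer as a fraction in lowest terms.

P(every draw is red) = 7/21 × 6/20 × 5/19 = 210/7980 = 1/38.

1/38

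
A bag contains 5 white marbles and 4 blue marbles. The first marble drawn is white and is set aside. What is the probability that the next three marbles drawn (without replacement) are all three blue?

With the first marble removed, 4 blue remain out of 8.
P = 4/8 × 3/7 × 2/6 = 24/336 = 1/14.

1/14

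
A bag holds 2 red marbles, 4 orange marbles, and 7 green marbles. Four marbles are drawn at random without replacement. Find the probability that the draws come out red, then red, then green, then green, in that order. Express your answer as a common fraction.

7/1430

Chain rule:
P = 2/13 × 1/12 × 7/11 × 6/10 = 84/17160 = 7/1430.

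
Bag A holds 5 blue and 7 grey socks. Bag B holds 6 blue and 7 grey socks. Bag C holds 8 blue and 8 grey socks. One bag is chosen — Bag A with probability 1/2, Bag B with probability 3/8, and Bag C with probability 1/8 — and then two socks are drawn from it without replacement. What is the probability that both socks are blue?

1519/8580

From Bag A: P(both blue) = (5/12)(4/11) = 5/33.
From Bag B: P(both blue) = (6/13)(5/12) = 5/26.
From Bag C: P(both blue) = (8/16)(7/15) = 7/30.
Total probability = (1/2)(5/33) + (3/8)(5/26) + (1/8)(7/30) = 1519/8580.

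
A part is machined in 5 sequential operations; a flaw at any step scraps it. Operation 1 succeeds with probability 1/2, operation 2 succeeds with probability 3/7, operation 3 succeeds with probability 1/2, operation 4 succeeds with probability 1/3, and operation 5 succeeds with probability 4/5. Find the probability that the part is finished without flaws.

Each stage is reached only if all earlier stages succeed, so
P = 1/2 × 3/7 × 1/2 × 1/3 × 4/5 = 12/420 = 1/35.

1/35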